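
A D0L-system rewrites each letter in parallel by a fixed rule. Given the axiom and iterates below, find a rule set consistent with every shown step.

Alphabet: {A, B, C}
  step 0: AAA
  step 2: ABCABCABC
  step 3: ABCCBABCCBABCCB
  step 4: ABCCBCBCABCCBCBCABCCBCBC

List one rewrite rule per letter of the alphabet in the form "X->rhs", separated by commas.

  step 3 ⇒ step 4: ABCCBABCCBABCCB ⇒ AB·C·CB·CB·C·AB·C·CB·CB·C·AB·C·CB·CB·C
    A ↦ AB
    B ↦ C
    C ↦ CB

A->AB, B->C, C->CB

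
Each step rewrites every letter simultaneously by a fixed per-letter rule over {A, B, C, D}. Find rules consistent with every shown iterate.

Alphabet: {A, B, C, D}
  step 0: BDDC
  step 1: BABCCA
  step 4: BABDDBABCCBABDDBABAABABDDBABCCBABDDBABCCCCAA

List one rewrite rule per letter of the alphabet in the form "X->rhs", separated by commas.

A->DD, B->BAB, C->A, D->C

  step 0 ⇒ step 1: BDDC ⇒ BAB·C·C·A
    B ↦ BAB
    C ↦ A
    D ↦ C
    A ↦ DD  (constrained at step 1)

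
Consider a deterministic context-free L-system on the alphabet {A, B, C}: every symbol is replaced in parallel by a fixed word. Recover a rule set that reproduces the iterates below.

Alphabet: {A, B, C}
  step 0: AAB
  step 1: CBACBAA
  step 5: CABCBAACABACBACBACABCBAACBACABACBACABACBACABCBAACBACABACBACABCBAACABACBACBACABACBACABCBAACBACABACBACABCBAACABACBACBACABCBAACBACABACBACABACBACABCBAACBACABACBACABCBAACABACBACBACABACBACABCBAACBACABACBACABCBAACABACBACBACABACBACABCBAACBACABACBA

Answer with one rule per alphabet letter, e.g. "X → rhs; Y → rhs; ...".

A->CBA, B->A, C->CAB

  step 0 ⇒ step 1: AAB ⇒ CBA·CBA·A
    A ↦ CBA
    B ↦ A
    C ↦ CAB  (constrained at step 1)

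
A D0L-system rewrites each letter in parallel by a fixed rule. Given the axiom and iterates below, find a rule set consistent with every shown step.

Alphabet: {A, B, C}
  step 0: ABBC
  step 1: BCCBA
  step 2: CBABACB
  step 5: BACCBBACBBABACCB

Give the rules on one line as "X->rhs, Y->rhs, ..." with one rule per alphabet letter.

  step 1 ⇒ step 2: BCCBA ⇒ C·BA·BA·C·B
    A ↦ B
    B ↦ C
    C ↦ BA

A->B, B->C, C->BA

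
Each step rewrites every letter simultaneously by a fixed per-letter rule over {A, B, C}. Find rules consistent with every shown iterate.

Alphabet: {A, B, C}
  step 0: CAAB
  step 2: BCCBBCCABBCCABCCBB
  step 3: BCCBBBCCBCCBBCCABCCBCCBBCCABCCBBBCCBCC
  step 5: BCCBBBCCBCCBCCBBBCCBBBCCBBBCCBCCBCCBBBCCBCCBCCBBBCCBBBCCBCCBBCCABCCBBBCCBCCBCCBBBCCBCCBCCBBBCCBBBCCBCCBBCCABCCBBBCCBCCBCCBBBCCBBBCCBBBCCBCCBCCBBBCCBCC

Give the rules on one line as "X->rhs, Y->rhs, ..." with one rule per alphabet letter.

A->CCA, B->BCC, C->B

  step 2 ⇒ step 3: BCCBBCCABBCCABCCBB ⇒ BCC·B·B·BCC·BCC·B·B·CCA·BCC·BCC·B·B·CCA·BCC·B·B·BCC·BCC
    A ↦ CCA
    B ↦ BCC
    C ↦ B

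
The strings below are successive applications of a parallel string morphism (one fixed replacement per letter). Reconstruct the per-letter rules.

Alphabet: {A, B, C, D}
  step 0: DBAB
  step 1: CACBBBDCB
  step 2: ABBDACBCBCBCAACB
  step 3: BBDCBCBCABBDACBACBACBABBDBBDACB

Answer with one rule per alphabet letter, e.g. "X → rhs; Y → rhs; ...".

A->BBD, B->CB, C->A, D->CA

  step 2 ⇒ step 3: ABBDACBCBCBCAACB ⇒ BBD·CB·CB·CA·BBD·A·CB·A·CB·A·CB·A·BBD·BBD·A·CB
    A ↦ BBD
    B ↦ CB
    C ↦ A
    D ↦ CA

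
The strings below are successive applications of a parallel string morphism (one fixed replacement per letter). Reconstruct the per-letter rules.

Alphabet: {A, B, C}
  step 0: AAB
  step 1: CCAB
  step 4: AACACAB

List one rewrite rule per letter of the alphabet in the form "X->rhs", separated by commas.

  step 0 ⇒ step 1: AAB ⇒ C·C·AB
    A ↦ C
    B ↦ AB
    C ↦ A  (constrained at step 1)

A->C, B->AB, C->A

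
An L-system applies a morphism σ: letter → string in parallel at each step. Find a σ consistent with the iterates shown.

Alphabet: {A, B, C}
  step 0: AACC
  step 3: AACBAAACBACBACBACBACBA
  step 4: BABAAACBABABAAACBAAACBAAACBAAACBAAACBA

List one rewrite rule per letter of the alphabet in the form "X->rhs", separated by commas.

  step 3 ⇒ step 4: AACBAAACBACBACBACBACBA ⇒ BA·BA·AA·C·BA·BA·BA·AA·C·BA·AA·C·BA·AA·C·BA·AA·C·BA·AA·C·BA
    A ↦ BA
    B ↦ C
    C ↦ AA

A->BA, B->C, C->AA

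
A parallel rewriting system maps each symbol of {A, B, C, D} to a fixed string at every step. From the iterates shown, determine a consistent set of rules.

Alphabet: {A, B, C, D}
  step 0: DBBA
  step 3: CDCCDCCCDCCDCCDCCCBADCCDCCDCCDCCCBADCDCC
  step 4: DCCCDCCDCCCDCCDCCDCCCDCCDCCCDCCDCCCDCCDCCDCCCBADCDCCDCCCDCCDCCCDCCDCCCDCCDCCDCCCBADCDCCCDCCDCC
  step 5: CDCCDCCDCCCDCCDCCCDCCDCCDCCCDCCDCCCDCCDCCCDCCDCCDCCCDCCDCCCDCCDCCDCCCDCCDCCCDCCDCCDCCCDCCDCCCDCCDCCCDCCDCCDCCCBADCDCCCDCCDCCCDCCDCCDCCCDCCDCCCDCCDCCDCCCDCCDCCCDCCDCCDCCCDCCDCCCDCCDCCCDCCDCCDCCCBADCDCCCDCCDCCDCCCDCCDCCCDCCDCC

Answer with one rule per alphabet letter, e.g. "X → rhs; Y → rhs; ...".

  step 4 ⇒ step 5: DCCCDCCDCCCDCCDCCDCCCDCCDCCCDCCDCCCDCCDCCDCCCBADCDCCDCCCDCCDCCCDCCDCCCDCCDCCDCCCBADCDCCCDCCDCC ⇒ C·DCC·DCC·DCC·C·DCC·DCC·C·DCC·DCC·DCC·C·DCC·DCC·C·DCC·DCC·C·DCC·DCC·DCC·C·DCC·DCC·C·DCC·DCC·DCC·C·DCC·DCC·C·DCC·DCC·DCC·C·DCC·DCC·C·DCC·DCC·C·DCC·DCC·DCC·CBA·D·C·DCC·C·DCC·DCC·C·DCC·DCC·DCC·C·DCC·DCC·C·DCC·DCC·DCC·C·DCC·DCC·C·DCC·DCC·DCC·C·DCC·DCC·C·DCC·DCC·C·DCC·DCC·DCC·CBA·D·C·DCC·C·DCC·DCC·DCC·C·DCC·DCC·C·DCC·DCC
    A ↦ D
    B ↦ CBA
    C ↦ DCC
    D ↦ C

A->D, B->CBA, C->DCC, D->C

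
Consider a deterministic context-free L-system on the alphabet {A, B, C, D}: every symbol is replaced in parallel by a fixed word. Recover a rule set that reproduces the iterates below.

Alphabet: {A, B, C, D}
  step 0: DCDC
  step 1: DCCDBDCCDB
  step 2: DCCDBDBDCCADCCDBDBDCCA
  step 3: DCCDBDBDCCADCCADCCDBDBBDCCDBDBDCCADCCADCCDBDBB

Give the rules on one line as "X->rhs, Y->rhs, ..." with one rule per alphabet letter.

A->B, B->A, C->DB, D->DCC

  step 2 ⇒ step 3: DCCDBDBDCCADCCDBDBDCCA ⇒ DCC·DB·DB·DCC·A·DCC·A·DCC·DB·DB·B·DCC·DB·DB·DCC·A·DCC·A·DCC·DB·DB·B
    A ↦ B
    B ↦ A
    C ↦ DB
    D ↦ DCC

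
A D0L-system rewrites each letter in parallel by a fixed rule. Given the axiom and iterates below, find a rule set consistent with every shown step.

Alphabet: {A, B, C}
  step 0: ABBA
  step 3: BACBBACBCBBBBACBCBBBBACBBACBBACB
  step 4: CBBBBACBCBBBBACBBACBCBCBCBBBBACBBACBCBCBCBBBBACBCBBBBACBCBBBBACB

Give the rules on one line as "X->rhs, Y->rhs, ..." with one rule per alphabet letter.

A->BB, B->CB, C->BA

  step 3 ⇒ step 4: BACBBACBCBBBBACBCBBBBACBBACBBACB ⇒ CB·BB·BA·CB·CB·BB·BA·CB·BA·CB·CB·CB·CB·BB·BA·CB·BA·CB·CB·CB·CB·BB·BA·CB·CB·BB·BA·CB·CB·BB·BA·CB
    A ↦ BB
    B ↦ CB
    C ↦ BA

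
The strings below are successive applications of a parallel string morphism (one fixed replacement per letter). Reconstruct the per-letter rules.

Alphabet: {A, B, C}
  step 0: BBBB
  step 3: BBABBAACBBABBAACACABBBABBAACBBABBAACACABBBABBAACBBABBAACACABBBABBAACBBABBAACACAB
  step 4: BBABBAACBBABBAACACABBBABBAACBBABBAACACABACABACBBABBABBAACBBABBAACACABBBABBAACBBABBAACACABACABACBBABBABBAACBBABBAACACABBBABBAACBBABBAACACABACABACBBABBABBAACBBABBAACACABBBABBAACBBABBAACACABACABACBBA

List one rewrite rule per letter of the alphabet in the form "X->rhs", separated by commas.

A->AC, B->BBA, C->AB

  step 3 ⇒ step 4: BBABBAACBBABBAACACABBBABBAACBBABBAACACABBBABBAACBBABBAACACABBBABBAACBBABBAACACAB ⇒ BBA·BBA·AC·BBA·BBA·AC·AC·AB·BBA·BBA·AC·BBA·BBA·AC·AC·AB·AC·AB·AC·BBA·BBA·BBA·AC·BBA·BBA·AC·AC·AB·BBA·BBA·AC·BBA·BBA·AC·AC·AB·AC·AB·AC·BBA·BBA·BBA·AC·BBA·BBA·AC·AC·AB·BBA·BBA·AC·BBA·BBA·AC·AC·AB·AC·AB·AC·BBA·BBA·BBA·AC·BBA·BBA·AC·AC·AB·BBA·BBA·AC·BBA·BBA·AC·AC·AB·AC·AB·AC·BBA
    A ↦ AC
    B ↦ BBA
    C ↦ AB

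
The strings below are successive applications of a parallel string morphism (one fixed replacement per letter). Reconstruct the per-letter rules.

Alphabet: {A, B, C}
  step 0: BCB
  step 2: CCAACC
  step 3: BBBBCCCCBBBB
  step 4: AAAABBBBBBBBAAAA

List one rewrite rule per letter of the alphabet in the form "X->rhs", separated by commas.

  step 3 ⇒ step 4: BBBBCCCCBBBB ⇒ A·A·A·A·BB·BB·BB·BB·A·A·A·A
    B ↦ A
    C ↦ BB
  step 2 ⇒ step 3: CCAACC ⇒ BB·BB·CC·CC·BB·BB
    A ↦ CC

A->CC, B->A, C->BB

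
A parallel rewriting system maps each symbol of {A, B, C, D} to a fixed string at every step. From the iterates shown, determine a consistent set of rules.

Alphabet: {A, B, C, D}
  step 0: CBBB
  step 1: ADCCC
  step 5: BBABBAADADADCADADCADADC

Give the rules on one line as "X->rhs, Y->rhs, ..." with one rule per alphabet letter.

A->B, B->C, C->AD, D->BA

  step 0 ⇒ step 1: CBBB ⇒ AD·C·C·C
    B ↦ C
    C ↦ AD
    A ↦ B  (constrained at step 1)
    D ↦ BA  (constrained at step 1)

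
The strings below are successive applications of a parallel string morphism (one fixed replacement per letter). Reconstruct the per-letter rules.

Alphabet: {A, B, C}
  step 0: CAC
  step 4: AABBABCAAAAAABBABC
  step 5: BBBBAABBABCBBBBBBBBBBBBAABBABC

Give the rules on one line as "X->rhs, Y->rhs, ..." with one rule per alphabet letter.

  step 4 ⇒ step 5: AABBABCAAAAAABBABC ⇒ BB·BB·A·A·BB·A·BC·BB·BB·BB·BB·BB·BB·A·A·BB·A·BC
    A ↦ BB
    B ↦ A
    C ↦ BC

A->BB, B->A, C->BC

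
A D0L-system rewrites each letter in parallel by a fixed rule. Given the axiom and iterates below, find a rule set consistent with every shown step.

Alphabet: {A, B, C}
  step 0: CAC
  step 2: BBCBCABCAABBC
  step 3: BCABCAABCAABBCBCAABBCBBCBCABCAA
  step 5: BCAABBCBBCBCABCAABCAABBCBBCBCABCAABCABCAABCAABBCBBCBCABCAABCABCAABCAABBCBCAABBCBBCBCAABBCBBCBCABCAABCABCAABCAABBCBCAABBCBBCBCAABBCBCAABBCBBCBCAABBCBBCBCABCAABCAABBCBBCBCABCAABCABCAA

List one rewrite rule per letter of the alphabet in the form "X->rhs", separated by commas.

A->BBC, B->BCA, C->A

  step 2 ⇒ step 3: BBCBCABCAABBC ⇒ BCA·BCA·A·BCA·A·BBC·BCA·A·BBC·BBC·BCA·BCA·A
    A ↦ BBC
    B ↦ BCA
    C ↦ A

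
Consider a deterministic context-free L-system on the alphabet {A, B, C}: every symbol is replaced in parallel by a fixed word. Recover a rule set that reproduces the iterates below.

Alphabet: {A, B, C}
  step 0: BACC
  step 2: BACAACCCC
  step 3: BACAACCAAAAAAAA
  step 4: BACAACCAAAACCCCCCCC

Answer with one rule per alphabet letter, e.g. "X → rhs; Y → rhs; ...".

  step 3 ⇒ step 4: BACAACCAAAAAAAA ⇒ BA·C·AA·C·C·AA·AA·C·C·C·C·C·C·C·C
    A ↦ C
    B ↦ BA
    C ↦ AA

A->C, B->BA, C->AA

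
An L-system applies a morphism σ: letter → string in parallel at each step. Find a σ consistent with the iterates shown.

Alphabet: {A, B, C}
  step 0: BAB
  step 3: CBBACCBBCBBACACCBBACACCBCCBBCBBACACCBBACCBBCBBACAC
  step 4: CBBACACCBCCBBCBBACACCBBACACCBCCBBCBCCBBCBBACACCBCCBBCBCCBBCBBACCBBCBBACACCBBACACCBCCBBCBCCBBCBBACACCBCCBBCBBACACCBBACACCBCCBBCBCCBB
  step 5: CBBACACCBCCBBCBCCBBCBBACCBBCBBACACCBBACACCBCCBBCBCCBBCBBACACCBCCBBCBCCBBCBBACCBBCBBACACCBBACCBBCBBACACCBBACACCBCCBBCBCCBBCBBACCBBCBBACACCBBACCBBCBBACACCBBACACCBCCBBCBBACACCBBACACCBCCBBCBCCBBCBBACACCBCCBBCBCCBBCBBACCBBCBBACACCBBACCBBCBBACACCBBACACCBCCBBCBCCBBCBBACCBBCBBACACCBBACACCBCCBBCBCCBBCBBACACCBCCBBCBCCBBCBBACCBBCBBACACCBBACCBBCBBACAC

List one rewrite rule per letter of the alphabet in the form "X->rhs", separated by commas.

A->CBC, B->AC, C->CBB

  step 4 ⇒ step 5: CBBACACCBCCBBCBBACACCBBACACCBCCBBCBCCBBCBBACACCBCCBBCBCCBBCBBACCBBCBBACACCBBACACCBCCBBCBCCBBCBBACACCBCCBBCBBACACCBBACACCBCCBBCBCCBB ⇒ CBB·AC·AC·CBC·CBB·CBC·CBB·CBB·AC·CBB·CBB·AC·AC·CBB·AC·AC·CBC·CBB·CBC·CBB·CBB·AC·AC·CBC·CBB·CBC·CBB·CBB·AC·CBB·CBB·AC·AC·CBB·AC·CBB·CBB·AC·AC·CBB·AC·AC·CBC·CBB·CBC·CBB·CBB·AC·CBB·CBB·AC·AC·CBB·AC·CBB·CBB·AC·AC·CBB·AC·AC·CBC·CBB·CBB·AC·AC·CBB·AC·AC·CBC·CBB·CBC·CBB·CBB·AC·AC·CBC·CBB·CBC·CBB·CBB·AC·CBB·CBB·AC·AC·CBB·AC·CBB·CBB·AC·AC·CBB·AC·AC·CBC·CBB·CBC·CBB·CBB·AC·CBB·CBB·AC·AC·CBB·AC·AC·CBC·CBB·CBC·CBB·CBB·AC·AC·CBC·CBB·CBC·CBB·CBB·AC·CBB·CBB·AC·AC·CBB·AC·CBB·CBB·AC·AC
    A ↦ CBC
    B ↦ AC
    C ↦ CBB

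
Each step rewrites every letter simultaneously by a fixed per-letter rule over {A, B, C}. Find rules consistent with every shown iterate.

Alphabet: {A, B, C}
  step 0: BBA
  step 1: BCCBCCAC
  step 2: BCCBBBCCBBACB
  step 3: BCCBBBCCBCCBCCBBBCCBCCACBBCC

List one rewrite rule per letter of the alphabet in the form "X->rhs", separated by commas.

  step 2 ⇒ step 3: BCCBBBCCBBACB ⇒ BCC·B·B·BCC·BCC·BCC·B·B·BCC·BCC·AC·B·BCC
    A ↦ AC
    B ↦ BCC
    C ↦ B

A->AC, B->BCC, C->B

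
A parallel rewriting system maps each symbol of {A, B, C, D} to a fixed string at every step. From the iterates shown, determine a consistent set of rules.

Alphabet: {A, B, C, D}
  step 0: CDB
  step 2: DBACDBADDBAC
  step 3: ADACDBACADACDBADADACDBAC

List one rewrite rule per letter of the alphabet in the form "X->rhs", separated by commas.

  step 2 ⇒ step 3: DBACDBADDBAC ⇒ AD·AC·DB·AC·AD·AC·DB·AD·AD·AC·DB·AC
    A ↦ DB
    B ↦ AC
    C ↦ AC
    D ↦ AD

A->DB, B->AC, C->AC, D->AD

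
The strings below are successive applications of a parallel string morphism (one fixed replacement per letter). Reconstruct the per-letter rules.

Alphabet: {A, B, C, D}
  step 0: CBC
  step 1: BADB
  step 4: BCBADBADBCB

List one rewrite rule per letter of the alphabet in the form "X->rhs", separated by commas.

A->C, B->AD, C->B, D->AC

  step 0 ⇒ step 1: CBC ⇒ B·AD·B
    B ↦ AD
    C ↦ B
    A ↦ C  (constrained at step 1)
    D ↦ AC  (constrained at step 1)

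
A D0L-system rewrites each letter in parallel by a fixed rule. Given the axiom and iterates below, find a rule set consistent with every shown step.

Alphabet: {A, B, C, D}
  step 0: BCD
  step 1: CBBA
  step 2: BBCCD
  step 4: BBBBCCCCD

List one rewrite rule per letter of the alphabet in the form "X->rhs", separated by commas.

  step 1 ⇒ step 2: CBBA ⇒ BB·C·C·D
    A ↦ D
    B ↦ C
    C ↦ BB
  step 0 ⇒ step 1: BCD ⇒ C·BB·A
    D ↦ A

A->D, B->C, C->BB, D->A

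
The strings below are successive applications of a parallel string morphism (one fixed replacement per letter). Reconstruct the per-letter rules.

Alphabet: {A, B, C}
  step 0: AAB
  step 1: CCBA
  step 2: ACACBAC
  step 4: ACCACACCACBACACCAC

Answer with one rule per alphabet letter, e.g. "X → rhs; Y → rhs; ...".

A->C, B->BA, C->AC

  step 1 ⇒ step 2: CCBA ⇒ AC·AC·BA·C
    A ↦ C
    B ↦ BA
    C ↦ AC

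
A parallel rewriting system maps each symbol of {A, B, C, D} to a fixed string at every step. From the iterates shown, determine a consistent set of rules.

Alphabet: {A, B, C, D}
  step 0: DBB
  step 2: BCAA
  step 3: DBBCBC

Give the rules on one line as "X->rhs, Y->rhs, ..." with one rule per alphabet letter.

  step 2 ⇒ step 3: BCAA ⇒ D·B·BC·BC
    A ↦ BC
    B ↦ D
    C ↦ B
    D ↦ A  (constrained at step 0)

A->BC, B->D, C->B, D->A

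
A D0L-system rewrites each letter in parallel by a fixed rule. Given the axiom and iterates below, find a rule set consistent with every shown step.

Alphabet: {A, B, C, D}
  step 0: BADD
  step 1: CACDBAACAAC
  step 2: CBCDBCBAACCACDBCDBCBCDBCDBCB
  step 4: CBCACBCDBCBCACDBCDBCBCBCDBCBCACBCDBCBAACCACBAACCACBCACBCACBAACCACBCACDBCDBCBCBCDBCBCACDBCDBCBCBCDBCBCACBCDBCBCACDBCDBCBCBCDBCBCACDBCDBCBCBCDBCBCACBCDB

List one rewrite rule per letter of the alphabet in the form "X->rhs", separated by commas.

  step 1 ⇒ step 2: CACDBAACAAC ⇒ CB·CDB·CB·AAC·CA·CDB·CDB·CB·CDB·CDB·CB
    A ↦ CDB
    B ↦ CA
    C ↦ CB
    D ↦ AAC

A->CDB, B->CA, C->CB, D->AAC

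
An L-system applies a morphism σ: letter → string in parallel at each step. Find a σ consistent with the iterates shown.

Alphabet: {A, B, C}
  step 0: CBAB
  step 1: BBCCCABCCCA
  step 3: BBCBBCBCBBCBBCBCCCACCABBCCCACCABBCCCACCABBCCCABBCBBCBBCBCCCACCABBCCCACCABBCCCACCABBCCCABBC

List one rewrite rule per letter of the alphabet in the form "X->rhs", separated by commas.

A->BC, B->CCA, C->BBC

  step 0 ⇒ step 1: CBAB ⇒ BBC·CCA·BC·CCA
    A ↦ BC
    B ↦ CCA
    C ↦ BBC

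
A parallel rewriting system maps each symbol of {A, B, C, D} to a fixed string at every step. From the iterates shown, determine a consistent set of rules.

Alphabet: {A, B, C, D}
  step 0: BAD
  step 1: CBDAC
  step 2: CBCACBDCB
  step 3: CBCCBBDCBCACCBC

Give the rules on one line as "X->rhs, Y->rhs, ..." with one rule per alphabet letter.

  step 2 ⇒ step 3: CBCACBDCB ⇒ CB·C·CB·BD·CB·C·AC·CB·C
    A ↦ BD
    B ↦ C
    C ↦ CB
    D ↦ AC

A->BD, B->C, C->CB, D->AC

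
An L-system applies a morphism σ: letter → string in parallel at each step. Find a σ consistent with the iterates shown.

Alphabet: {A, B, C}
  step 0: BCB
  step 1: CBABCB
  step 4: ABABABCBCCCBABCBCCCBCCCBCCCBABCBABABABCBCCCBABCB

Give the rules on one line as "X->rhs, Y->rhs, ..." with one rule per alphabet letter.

A->CC, B->CB, C->AB

  step 0 ⇒ step 1: BCB ⇒ CB·AB·CB
    B ↦ CB
    C ↦ AB
    A ↦ CC  (constrained at step 1)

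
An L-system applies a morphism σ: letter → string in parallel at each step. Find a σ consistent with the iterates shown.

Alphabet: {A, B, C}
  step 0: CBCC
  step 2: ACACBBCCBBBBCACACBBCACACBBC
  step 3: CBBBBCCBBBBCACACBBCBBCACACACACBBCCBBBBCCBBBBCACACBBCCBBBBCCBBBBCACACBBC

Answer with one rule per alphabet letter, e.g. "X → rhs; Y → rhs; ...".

A->CBB, B->AC, C->BBC

  step 2 ⇒ step 3: ACACBBCCBBBBCACACBBCACACBBC ⇒ CBB·BBC·CBB·BBC·AC·AC·BBC·BBC·AC·AC·AC·AC·BBC·CBB·BBC·CBB·BBC·AC·AC·BBC·CBB·BBC·CBB·BBC·AC·AC·BBC
    A ↦ CBB
    B ↦ AC
    C ↦ BBC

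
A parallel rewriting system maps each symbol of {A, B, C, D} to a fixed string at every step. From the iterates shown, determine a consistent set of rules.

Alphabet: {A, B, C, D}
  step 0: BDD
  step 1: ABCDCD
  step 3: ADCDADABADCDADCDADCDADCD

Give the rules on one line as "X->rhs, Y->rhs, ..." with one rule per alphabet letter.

  step 0 ⇒ step 1: BDD ⇒ AB·CD·CD
    B ↦ AB
    D ↦ CD
    A ↦ AD  (constrained at step 1)
    C ↦ AD  (constrained at step 1)

A->AD, B->AB, C->AD, D->CD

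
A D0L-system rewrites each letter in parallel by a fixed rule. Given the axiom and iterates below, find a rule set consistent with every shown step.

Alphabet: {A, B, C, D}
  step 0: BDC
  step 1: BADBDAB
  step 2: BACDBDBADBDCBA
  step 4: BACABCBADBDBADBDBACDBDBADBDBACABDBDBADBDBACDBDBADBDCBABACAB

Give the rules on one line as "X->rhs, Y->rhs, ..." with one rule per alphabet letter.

  step 1 ⇒ step 2: BADBDAB ⇒ BA·C·DBD·BA·DBD·C·BA
    A ↦ C
    B ↦ BA
    D ↦ DBD
  step 0 ⇒ step 1: BDC ⇒ BA·DBD·AB
    C ↦ AB

A->C, B->BA, C->AB, D->DBD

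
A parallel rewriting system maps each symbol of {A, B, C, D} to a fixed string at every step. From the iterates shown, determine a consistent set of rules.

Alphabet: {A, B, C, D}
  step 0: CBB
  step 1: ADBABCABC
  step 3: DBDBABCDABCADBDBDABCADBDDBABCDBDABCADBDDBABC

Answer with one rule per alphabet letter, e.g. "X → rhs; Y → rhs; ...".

  step 0 ⇒ step 1: CBB ⇒ ADB·ABC·ABC
    B ↦ ABC
    C ↦ ADB
    A ↦ D  (constrained at step 1)
    D ↦ DB  (constrained at step 1)

A->D, B->ABC, C->ADB, D->DB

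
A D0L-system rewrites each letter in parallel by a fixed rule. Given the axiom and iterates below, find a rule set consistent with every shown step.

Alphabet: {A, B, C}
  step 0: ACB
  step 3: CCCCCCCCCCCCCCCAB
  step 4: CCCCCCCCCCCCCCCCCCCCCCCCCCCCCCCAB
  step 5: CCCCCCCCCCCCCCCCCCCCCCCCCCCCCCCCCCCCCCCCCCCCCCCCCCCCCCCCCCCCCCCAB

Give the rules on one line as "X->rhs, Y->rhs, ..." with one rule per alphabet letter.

A->C, B->AB, C->CC

  step 4 ⇒ step 5: CCCCCCCCCCCCCCCCCCCCCCCCCCCCCCCAB ⇒ CC·CC·CC·CC·CC·CC·CC·CC·CC·CC·CC·CC·CC·CC·CC·CC·CC·CC·CC·CC·CC·CC·CC·CC·CC·CC·CC·CC·CC·CC·CC·C·AB
    A ↦ C
    B ↦ AB
    C ↦ CC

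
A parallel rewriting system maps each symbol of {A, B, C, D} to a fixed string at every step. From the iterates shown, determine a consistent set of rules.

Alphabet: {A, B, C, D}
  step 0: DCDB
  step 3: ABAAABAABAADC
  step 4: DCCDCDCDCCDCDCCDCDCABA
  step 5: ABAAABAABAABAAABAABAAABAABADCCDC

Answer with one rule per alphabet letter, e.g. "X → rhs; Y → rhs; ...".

  step 4 ⇒ step 5: DCCDCDCDCCDCDCCDCDCABA ⇒ AB·A·A·AB·A·AB·A·AB·A·A·AB·A·AB·A·A·AB·A·AB·A·DC·C·DC
    A ↦ DC
    B ↦ C
    C ↦ A
    D ↦ AB

A->DC, B->C, C->A, D->AB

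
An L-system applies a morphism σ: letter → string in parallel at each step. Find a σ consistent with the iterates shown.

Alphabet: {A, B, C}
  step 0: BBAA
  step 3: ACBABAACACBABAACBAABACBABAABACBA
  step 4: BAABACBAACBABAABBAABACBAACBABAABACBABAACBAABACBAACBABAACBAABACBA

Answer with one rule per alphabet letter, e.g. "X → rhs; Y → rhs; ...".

  step 3 ⇒ step 4: ACBABAACACBABAACBAABACBABAABACBA ⇒ BA·AB·AC·BA·AC·BA·BA·AB·BA·AB·AC·BA·AC·BA·BA·AB·AC·BA·BA·AC·BA·AB·AC·BA·AC·BA·BA·AC·BA·AB·AC·BA
    A ↦ BA
    B ↦ AC
    C ↦ AB

A->BA, B->AC, C->AB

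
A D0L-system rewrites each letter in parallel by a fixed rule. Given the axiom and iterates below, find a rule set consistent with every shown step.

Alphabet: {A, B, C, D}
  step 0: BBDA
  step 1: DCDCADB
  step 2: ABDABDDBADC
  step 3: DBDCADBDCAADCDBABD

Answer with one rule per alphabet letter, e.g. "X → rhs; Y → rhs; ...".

  step 2 ⇒ step 3: ABDABDDBADC ⇒ DB·DC·A·DB·DC·A·A·DC·DB·A·BD
    A ↦ DB
    B ↦ DC
    C ↦ BD
    D ↦ A

A->DB, B->DC, C->BD, D->A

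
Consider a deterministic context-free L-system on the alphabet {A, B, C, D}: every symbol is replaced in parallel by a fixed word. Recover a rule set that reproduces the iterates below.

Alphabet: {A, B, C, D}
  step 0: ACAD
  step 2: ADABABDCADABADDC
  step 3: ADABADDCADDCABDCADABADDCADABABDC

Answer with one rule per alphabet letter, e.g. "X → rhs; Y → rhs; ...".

A->AD, B->DC, C->DC, D->AB

  step 2 ⇒ step 3: ADABABDCADABADDC ⇒ AD·AB·AD·DC·AD·DC·AB·DC·AD·AB·AD·DC·AD·AB·AB·DC
    A ↦ AD
    B ↦ DC
    C ↦ DC
    D ↦ AB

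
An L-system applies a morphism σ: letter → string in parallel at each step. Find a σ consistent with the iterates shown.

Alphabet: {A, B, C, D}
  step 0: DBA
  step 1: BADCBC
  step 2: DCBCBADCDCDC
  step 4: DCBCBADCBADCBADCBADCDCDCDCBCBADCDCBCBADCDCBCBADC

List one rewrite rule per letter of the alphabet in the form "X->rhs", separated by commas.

A->BC, B->DC, C->DC, D->BA

  step 1 ⇒ step 2: BADCBC ⇒ DC·BC·BA·DC·DC·DC
    A ↦ BC
    B ↦ DC
    C ↦ DC
    D ↦ BA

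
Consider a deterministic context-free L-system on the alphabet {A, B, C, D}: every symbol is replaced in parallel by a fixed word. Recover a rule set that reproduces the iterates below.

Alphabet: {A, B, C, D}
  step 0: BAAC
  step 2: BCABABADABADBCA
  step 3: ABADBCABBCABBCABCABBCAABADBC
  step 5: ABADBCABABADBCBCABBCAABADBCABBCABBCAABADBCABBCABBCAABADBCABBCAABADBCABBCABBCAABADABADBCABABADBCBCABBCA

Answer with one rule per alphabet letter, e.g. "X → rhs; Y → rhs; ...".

  step 2 ⇒ step 3: BCABABADABADBCA ⇒ AB·AD·BC·AB·BC·AB·BC·A·BC·AB·BC·A·AB·AD·BC
    A ↦ BC
    B ↦ AB
    C ↦ AD
    D ↦ A

A->BC, B->AB, C->AD, D->A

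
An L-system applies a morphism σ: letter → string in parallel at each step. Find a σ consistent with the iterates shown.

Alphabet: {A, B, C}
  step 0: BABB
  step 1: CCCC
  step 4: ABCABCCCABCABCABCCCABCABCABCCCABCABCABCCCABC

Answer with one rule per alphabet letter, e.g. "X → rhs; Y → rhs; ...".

  step 0 ⇒ step 1: BABB ⇒ C·C·C·C
    A ↦ C
    B ↦ C
    C ↦ ABC  (constrained at step 1)

A->C, B->C, C->ABC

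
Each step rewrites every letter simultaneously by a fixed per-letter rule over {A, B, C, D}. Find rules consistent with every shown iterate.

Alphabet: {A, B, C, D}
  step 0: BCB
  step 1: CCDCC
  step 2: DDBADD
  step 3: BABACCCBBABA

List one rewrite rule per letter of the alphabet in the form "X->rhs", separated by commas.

A->CB, B->CC, C->D, D->BA

  step 2 ⇒ step 3: DDBADD ⇒ BA·BA·CC·CB·BA·BA
    A ↦ CB
    B ↦ CC
    D ↦ BA
  step 0 ⇒ step 1: BCB ⇒ CC·D·CC
    C ↦ D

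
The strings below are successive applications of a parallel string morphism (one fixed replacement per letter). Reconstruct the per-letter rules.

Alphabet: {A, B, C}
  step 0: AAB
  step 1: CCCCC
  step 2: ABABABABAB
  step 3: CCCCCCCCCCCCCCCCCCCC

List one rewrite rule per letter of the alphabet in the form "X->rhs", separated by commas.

  step 2 ⇒ step 3: ABABABABAB ⇒ C·CCC·C·CCC·C·CCC·C·CCC·C·CCC
    A ↦ C
    B ↦ CCC
  step 1 ⇒ step 2: CCCCC ⇒ AB·AB·AB·AB·AB
    C ↦ AB

A->C, B->CCC, C->AB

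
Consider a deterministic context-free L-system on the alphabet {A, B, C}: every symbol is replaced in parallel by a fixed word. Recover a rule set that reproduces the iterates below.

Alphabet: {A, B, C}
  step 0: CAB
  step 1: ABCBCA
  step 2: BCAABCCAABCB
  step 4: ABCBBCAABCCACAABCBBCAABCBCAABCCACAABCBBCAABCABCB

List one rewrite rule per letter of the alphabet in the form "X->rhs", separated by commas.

  step 1 ⇒ step 2: ABCBCA ⇒ B·CA·ABC·CA·ABC·B
    A ↦ B
    B ↦ CA
    C ↦ ABC

A->B, B->CA, C->ABC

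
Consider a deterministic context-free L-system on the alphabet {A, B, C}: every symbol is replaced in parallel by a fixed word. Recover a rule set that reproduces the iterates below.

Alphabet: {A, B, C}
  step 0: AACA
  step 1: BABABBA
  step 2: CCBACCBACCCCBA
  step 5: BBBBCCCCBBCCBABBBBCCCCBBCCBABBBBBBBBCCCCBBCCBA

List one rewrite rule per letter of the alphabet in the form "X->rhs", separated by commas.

A->BA, B->CC, C->B

  step 1 ⇒ step 2: BABABBA ⇒ CC·BA·CC·BA·CC·CC·BA
    A ↦ BA
    B ↦ CC
  step 0 ⇒ step 1: AACA ⇒ BA·BA·B·BA
    C ↦ B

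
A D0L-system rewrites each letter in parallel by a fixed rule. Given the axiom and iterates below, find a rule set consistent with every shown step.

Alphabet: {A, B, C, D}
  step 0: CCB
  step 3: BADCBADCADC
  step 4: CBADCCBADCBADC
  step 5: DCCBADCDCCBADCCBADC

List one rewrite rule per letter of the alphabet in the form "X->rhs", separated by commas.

A->B, B->C, C->DC, D->A

  step 4 ⇒ step 5: CBADCCBADCBADC ⇒ DC·C·B·A·DC·DC·C·B·A·DC·C·B·A·DC
    A ↦ B
    B ↦ C
    C ↦ DC
    D ↦ A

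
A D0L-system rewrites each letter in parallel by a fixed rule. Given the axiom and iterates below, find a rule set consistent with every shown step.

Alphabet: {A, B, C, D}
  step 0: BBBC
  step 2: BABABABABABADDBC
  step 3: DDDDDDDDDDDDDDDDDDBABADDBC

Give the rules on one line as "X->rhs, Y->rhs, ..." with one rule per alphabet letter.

A->D, B->DD, C->BC, D->BA

  step 2 ⇒ step 3: BABABABABABADDBC ⇒ DD·D·DD·D·DD·D·DD·D·DD·D·DD·D·BA·BA·DD·BC
    A ↦ D
    B ↦ DD
    C ↦ BC
    D ↦ BA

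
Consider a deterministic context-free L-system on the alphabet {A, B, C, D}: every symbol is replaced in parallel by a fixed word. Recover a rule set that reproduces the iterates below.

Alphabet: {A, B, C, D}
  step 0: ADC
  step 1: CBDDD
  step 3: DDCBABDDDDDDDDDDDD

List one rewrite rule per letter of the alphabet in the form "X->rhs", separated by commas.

  step 0 ⇒ step 1: ADC ⇒ CB·DD·D
    A ↦ CB
    C ↦ D
    D ↦ DD
    B ↦ AB  (constrained at step 1)

A->CB, B->AB, C->D, D->DD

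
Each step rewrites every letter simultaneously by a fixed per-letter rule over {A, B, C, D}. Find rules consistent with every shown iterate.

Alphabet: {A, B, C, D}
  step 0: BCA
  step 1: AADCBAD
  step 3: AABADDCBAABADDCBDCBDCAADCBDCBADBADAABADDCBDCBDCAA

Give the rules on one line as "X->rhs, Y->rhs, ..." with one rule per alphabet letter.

  step 0 ⇒ step 1: BCA ⇒ AA·DC·BAD
    A ↦ BAD
    B ↦ AA
    C ↦ DC
    D ↦ DCB  (constrained at step 1)

A->BAD, B->AA, C->DC, D->DCB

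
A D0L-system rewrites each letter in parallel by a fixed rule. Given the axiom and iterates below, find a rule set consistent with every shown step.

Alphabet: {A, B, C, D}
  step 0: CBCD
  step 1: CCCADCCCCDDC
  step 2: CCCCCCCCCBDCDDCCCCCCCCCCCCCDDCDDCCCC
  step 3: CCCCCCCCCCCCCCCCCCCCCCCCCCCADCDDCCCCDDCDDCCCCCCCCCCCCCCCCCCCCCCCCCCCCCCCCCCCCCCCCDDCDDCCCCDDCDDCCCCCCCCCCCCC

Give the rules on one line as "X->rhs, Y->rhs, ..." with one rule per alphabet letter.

  step 2 ⇒ step 3: CCCCCCCCCBDCDDCCCCCCCCCCCCCDDCDDCCCC ⇒ CCC·CCC·CCC·CCC·CCC·CCC·CCC·CCC·CCC·ADC·DDC·CCC·DDC·DDC·CCC·CCC·CCC·CCC·CCC·CCC·CCC·CCC·CCC·CCC·CCC·CCC·CCC·DDC·DDC·CCC·DDC·DDC·CCC·CCC·CCC·CCC
    B ↦ ADC
    C ↦ CCC
    D ↦ DDC
  step 1 ⇒ step 2: CCCADCCCCDDC ⇒ CCC·CCC·CCC·BDC·DDC·CCC·CCC·CCC·CCC·DDC·DDC·CCC
    A ↦ BDC

A->BDC, B->ADC, C->CCC, D->DDC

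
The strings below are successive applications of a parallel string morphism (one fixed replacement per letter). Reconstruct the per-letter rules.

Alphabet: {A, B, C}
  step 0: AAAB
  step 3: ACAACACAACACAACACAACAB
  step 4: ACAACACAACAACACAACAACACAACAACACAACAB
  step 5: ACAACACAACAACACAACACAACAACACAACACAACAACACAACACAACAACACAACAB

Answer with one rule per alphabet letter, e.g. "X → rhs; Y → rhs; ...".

A->AC, B->AB, C->A

  step 4 ⇒ step 5: ACAACACAACAACACAACAACACAACAACACAACAB ⇒ AC·A·AC·AC·A·AC·A·AC·AC·A·AC·AC·A·AC·A·AC·AC·A·AC·AC·A·AC·A·AC·AC·A·AC·AC·A·AC·A·AC·AC·A·AC·AB
    A ↦ AC
    B ↦ AB
    C ↦ A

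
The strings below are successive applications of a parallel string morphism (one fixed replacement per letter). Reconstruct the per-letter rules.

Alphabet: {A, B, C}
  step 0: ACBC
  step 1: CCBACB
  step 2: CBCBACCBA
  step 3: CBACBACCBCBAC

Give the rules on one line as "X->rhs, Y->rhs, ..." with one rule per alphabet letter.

A->C, B->A, C->CB

  step 2 ⇒ step 3: CBCBACCBA ⇒ CB·A·CB·A·C·CB·CB·A·C
    A ↦ C
    B ↦ A
    C ↦ CB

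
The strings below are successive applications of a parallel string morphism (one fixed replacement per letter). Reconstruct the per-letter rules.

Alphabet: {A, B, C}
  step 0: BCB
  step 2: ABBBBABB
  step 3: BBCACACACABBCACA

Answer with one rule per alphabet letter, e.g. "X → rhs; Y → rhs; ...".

A->BB, B->CA, C->A

  step 2 ⇒ step 3: ABBBBABB ⇒ BB·CA·CA·CA·CA·BB·CA·CA
    A ↦ BB
    B ↦ CA
    C ↦ A  (constrained at step 0)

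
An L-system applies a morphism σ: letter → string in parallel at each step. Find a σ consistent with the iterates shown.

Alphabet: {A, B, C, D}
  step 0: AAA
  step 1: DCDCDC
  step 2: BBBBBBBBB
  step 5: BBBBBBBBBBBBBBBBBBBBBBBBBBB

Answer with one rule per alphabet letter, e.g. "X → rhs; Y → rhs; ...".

  step 1 ⇒ step 2: DCDCDC ⇒ BB·B·BB·B·BB·B
    C ↦ B
    D ↦ BB
  step 0 ⇒ step 1: AAA ⇒ DC·DC·DC
    A ↦ DC
    B ↦ A  (constrained at step 2)

A->DC, B->A, C->B, D->BB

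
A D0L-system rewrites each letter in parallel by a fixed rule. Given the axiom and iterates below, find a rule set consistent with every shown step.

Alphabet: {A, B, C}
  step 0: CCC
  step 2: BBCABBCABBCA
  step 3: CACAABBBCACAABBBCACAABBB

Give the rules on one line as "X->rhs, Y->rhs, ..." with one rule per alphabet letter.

A->BB, B->CA, C->AB

  step 2 ⇒ step 3: BBCABBCABBCA ⇒ CA·CA·AB·BB·CA·CA·AB·BB·CA·CA·AB·BB
    A ↦ BB
    B ↦ CA
    C ↦ AB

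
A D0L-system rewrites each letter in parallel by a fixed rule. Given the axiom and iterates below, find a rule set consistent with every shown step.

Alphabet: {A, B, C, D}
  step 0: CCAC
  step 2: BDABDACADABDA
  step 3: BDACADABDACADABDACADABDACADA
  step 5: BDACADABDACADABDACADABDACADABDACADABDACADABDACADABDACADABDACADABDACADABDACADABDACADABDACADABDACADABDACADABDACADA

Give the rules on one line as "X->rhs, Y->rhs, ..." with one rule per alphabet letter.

A->DA, B->BDA, C->B, D->CA

  step 2 ⇒ step 3: BDABDACADABDA ⇒ BDA·CA·DA·BDA·CA·DA·B·DA·CA·DA·BDA·CA·DA
    A ↦ DA
    B ↦ BDA
    C ↦ B
    D ↦ CA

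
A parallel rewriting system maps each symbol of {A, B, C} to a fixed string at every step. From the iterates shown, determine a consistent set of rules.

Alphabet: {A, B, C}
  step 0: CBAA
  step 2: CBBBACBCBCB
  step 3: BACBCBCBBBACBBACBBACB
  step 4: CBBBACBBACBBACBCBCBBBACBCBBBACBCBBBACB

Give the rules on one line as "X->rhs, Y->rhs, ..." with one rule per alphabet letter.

  step 3 ⇒ step 4: BACBCBCBBBACBBACBBACB ⇒ CB·B·BA·CB·BA·CB·BA·CB·CB·CB·B·BA·CB·CB·B·BA·CB·CB·B·BA·CB
    A ↦ B
    B ↦ CB
    C ↦ BA

A->B, B->CB, C->BA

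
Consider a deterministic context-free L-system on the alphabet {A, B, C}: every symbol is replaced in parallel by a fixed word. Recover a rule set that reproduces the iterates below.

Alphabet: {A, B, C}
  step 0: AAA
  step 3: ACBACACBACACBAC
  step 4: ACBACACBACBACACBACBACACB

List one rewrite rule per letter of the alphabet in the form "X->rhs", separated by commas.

  step 3 ⇒ step 4: ACBACACBACACBAC ⇒ AC·B·AC·AC·B·AC·B·AC·AC·B·AC·B·AC·AC·B
    A ↦ AC
    B ↦ AC
    C ↦ B

A->AC, B->AC, C->B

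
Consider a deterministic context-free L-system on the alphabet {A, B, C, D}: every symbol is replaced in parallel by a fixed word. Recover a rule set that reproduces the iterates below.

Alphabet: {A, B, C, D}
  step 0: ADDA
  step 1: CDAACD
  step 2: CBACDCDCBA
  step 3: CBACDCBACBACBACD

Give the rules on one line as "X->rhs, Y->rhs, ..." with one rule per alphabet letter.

A->CD, B->A, C->CB, D->A

  step 2 ⇒ step 3: CBACDCDCBA ⇒ CB·A·CD·CB·A·CB·A·CB·A·CD
    A ↦ CD
    B ↦ A
    C ↦ CB
    D ↦ A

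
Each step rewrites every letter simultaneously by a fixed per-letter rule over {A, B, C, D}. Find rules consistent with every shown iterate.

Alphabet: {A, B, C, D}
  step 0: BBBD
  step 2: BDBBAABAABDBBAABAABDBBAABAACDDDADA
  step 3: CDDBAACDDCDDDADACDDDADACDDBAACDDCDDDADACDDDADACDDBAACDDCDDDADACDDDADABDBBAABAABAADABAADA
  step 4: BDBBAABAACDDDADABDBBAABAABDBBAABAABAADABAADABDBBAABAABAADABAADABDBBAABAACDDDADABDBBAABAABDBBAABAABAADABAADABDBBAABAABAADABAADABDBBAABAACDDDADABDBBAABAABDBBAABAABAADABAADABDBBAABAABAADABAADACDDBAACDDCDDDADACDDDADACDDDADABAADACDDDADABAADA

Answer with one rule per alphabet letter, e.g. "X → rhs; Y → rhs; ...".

A->DA, B->CDD, C->BDB, D->BAA

  step 3 ⇒ step 4: CDDBAACDDCDDDADACDDDADACDDBAACDDCDDDADACDDDADACDDBAACDDCDDDADACDDDADABDBBAABAABAADABAADA ⇒ BDB·BAA·BAA·CDD·DA·DA·BDB·BAA·BAA·BDB·BAA·BAA·BAA·DA·BAA·DA·BDB·BAA·BAA·BAA·DA·BAA·DA·BDB·BAA·BAA·CDD·DA·DA·BDB·BAA·BAA·BDB·BAA·BAA·BAA·DA·BAA·DA·BDB·BAA·BAA·BAA·DA·BAA·DA·BDB·BAA·BAA·CDD·DA·DA·BDB·BAA·BAA·BDB·BAA·BAA·BAA·DA·BAA·DA·BDB·BAA·BAA·BAA·DA·BAA·DA·CDD·BAA·CDD·CDD·DA·DA·CDD·DA·DA·CDD·DA·DA·BAA·DA·CDD·DA·DA·BAA·DA
    A ↦ DA
    B ↦ CDD
    C ↦ BDB
    D ↦ BAA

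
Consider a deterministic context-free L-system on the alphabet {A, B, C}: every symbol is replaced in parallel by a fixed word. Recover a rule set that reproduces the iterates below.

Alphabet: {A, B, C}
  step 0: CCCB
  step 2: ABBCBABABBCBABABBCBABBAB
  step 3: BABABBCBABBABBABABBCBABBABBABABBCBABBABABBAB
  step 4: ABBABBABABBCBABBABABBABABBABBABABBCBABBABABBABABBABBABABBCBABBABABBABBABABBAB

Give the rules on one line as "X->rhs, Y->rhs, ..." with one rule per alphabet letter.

  step 3 ⇒ step 4: BABABBCBABBABBABABBCBABBABBABABBCBABBABABBAB ⇒ AB·B·AB·B·AB·AB·BCB·AB·B·AB·AB·B·AB·AB·B·AB·B·AB·AB·BCB·AB·B·AB·AB·B·AB·AB·B·AB·B·AB·AB·BCB·AB·B·AB·AB·B·AB·B·AB·AB·B·AB
    A ↦ B
    B ↦ AB
    C ↦ BCB

A->B, B->AB, C->BCB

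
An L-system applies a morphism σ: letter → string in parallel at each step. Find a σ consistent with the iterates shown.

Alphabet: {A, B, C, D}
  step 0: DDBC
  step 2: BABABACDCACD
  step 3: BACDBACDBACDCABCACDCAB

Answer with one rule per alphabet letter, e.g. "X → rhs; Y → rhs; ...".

  step 2 ⇒ step 3: BABABACDCACD ⇒ BA·CD·BA·CD·BA·CD·CA·B·CA·CD·CA·B
    A ↦ CD
    B ↦ BA
    C ↦ CA
    D ↦ B

A->CD, B->BA, C->CA, D->B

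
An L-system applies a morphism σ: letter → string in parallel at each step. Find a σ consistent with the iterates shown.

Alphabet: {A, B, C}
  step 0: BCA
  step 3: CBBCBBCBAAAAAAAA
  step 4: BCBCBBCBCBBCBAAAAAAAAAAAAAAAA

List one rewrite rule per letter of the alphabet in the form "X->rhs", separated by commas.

A->AA, B->CB, C->B

  step 3 ⇒ step 4: CBBCBBCBAAAAAAAA ⇒ B·CB·CB·B·CB·CB·B·CB·AA·AA·AA·AA·AA·AA·AA·AA
    A ↦ AA
    B ↦ CB
    C ↦ B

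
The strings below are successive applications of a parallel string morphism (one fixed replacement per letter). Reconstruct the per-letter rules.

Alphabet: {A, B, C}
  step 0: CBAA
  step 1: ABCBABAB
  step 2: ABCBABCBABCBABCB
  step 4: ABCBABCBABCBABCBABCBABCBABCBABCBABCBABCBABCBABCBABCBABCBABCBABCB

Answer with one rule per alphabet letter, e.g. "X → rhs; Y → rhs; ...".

  step 1 ⇒ step 2: ABCBABAB ⇒ AB·CB·AB·CB·AB·CB·AB·CB
    A ↦ AB
    B ↦ CB
    C ↦ AB

A->AB, B->CB, C->AB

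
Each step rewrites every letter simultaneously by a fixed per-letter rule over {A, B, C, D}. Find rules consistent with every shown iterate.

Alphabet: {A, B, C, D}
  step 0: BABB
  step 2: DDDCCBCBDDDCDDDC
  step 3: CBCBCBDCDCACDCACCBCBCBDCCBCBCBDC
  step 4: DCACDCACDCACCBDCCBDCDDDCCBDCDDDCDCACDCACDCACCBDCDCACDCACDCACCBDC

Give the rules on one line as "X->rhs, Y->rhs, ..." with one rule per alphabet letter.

A->DD, B->AC, C->DC, D->CB

  step 3 ⇒ step 4: CBCBCBDCDCACDCACCBCBCBDCCBCBCBDC ⇒ DC·AC·DC·AC·DC·AC·CB·DC·CB·DC·DD·DC·CB·DC·DD·DC·DC·AC·DC·AC·DC·AC·CB·DC·DC·AC·DC·AC·DC·AC·CB·DC
    A ↦ DD
    B ↦ AC
    C ↦ DC
    D ↦ CB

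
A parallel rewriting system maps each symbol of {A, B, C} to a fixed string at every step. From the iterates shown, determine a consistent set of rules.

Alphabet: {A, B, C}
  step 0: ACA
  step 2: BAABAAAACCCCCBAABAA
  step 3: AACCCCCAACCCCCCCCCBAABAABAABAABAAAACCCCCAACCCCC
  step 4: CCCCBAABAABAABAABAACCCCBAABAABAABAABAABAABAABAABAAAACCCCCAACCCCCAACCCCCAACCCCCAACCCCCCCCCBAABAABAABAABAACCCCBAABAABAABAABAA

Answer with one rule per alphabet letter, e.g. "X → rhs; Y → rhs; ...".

A->CC, B->AAC, C->BAA

  step 3 ⇒ step 4: AACCCCCAACCCCCCCCCBAABAABAABAABAAAACCCCCAACCCCC ⇒ CC·CC·BAA·BAA·BAA·BAA·BAA·CC·CC·BAA·BAA·BAA·BAA·BAA·BAA·BAA·BAA·BAA·AAC·CC·CC·AAC·CC·CC·AAC·CC·CC·AAC·CC·CC·AAC·CC·CC·CC·CC·BAA·BAA·BAA·BAA·BAA·CC·CC·BAA·BAA·BAA·BAA·BAA
    A ↦ CC
    B ↦ AAC
    C ↦ BAA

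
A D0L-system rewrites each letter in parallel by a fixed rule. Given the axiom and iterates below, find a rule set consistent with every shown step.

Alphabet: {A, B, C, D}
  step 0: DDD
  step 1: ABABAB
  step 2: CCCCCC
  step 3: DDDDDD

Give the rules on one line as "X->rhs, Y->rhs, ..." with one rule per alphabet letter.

  step 2 ⇒ step 3: CCCCCC ⇒ D·D·D·D·D·D
    C ↦ D
  step 1 ⇒ step 2: ABABAB ⇒ C·C·C·C·C·C
    A ↦ C
  step 1 ⇒ step 2: ABABAB ⇒ C·C·C·C·C·C
    B ↦ C
  step 0 ⇒ step 1: DDD ⇒ AB·AB·AB
    D ↦ AB

A->C, B->C, C->D, D->AB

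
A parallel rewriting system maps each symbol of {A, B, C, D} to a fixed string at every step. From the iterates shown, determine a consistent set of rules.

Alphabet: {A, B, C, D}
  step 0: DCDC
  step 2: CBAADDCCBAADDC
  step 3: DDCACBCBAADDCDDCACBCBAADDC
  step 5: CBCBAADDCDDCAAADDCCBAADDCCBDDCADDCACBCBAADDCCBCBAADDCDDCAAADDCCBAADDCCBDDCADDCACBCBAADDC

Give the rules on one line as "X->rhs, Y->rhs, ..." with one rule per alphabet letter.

A->CB, B->A, C->DDC, D->A

  step 2 ⇒ step 3: CBAADDCCBAADDC ⇒ DDC·A·CB·CB·A·A·DDC·DDC·A·CB·CB·A·A·DDC
    A ↦ CB
    B ↦ A
    C ↦ DDC
    D ↦ A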